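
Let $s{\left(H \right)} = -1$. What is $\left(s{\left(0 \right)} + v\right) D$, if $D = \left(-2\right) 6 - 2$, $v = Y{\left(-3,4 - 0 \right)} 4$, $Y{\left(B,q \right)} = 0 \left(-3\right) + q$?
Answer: $-210$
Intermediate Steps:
$Y{\left(B,q \right)} = q$ ($Y{\left(B,q \right)} = 0 + q = q$)
$v = 16$ ($v = \left(4 - 0\right) 4 = \left(4 + 0\right) 4 = 4 \cdot 4 = 16$)
$D = -14$ ($D = -12 - 2 = -14$)
$\left(s{\left(0 \right)} + v\right) D = \left(-1 + 16\right) \left(-14\right) = 15 \left(-14\right) = -210$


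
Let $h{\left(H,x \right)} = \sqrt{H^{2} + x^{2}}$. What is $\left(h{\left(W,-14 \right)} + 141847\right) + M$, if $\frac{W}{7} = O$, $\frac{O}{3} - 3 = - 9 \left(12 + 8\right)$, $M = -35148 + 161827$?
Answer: $268526 + 7 \sqrt{281965} \approx 2.7224 \cdot 10^{5}$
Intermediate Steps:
$M = 126679$
$O = -531$ ($O = 9 + 3 \left(- 9 \left(12 + 8\right)\right) = 9 + 3 \left(\left(-9\right) 20\right) = 9 + 3 \left(-180\right) = 9 - 540 = -531$)
$W = -3717$ ($W = 7 \left(-531\right) = -3717$)
$\left(h{\left(W,-14 \right)} + 141847\right) + M = \left(\sqrt{\left(-3717\right)^{2} + \left(-14\right)^{2}} + 141847\right) + 126679 = \left(\sqrt{13816089 + 196} + 141847\right) + 126679 = \left(\sqrt{13816285} + 141847\right) + 126679 = \left(7 \sqrt{281965} + 141847\right) + 126679 = \left(141847 + 7 \sqrt{281965}\right) + 126679 = 268526 + 7 \sqrt{281965}$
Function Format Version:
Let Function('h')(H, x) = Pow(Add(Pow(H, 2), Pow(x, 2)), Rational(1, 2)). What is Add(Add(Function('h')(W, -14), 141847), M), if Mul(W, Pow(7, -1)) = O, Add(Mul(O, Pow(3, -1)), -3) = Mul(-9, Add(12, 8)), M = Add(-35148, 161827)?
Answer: Add(268526, Mul(7, Pow(281965, Rational(1, 2)))) ≈ 2.7224e+5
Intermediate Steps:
M = 126679
O = -531 (O = Add(9, Mul(3, Mul(-9, Add(12, 8)))) = Add(9, Mul(3, Mul(-9, 20))) = Add(9, Mul(3, -180)) = Add(9, -540) = -531)
W = -3717 (W = Mul(7, -531) = -3717)
Add(Add(Function('h')(W, -14), 141847), M) = Add(Add(Pow(Add(Pow(-3717, 2), Pow(-14, 2)), Rational(1, 2)), 141847), 126679) = Add(Add(Pow(Add(13816089, 196), Rational(1, 2)), 141847), 126679) = Add(Add(Pow(13816285, Rational(1, 2)), 141847), 126679) = Add(Add(Mul(7, Pow(281965, Rational(1, 2))), 141847), 126679) = Add(Add(141847, Mul(7, Pow(281965, Rational(1, 2)))), 126679) = Add(268526, Mul(7, Pow(281965, Rational(1, 2))))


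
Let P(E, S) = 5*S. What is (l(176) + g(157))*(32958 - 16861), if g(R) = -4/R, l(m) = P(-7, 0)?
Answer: -64388/157 ≈ -410.11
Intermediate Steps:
l(m) = 0 (l(m) = 5*0 = 0)
(l(176) + g(157))*(32958 - 16861) = (0 - 4/157)*(32958 - 16861) = (0 - 4*1/157)*16097 = (0 - 4/157)*16097 = -4/157*16097 = -64388/157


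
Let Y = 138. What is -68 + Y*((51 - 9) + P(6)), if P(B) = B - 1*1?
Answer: 6418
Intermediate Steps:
P(B) = -1 + B (P(B) = B - 1 = -1 + B)
-68 + Y*((51 - 9) + P(6)) = -68 + 138*((51 - 9) + (-1 + 6)) = -68 + 138*(42 + 5) = -68 + 138*47 = -68 + 6486 = 6418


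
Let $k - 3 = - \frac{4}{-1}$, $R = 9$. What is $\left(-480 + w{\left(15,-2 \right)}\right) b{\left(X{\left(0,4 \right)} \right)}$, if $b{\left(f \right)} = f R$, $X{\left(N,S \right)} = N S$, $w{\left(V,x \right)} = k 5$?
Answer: $0$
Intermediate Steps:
$k = 7$ ($k = 3 - \frac{4}{-1} = 3 - -4 = 3 + 4 = 7$)
$w{\left(V,x \right)} = 35$ ($w{\left(V,x \right)} = 7 \cdot 5 = 35$)
$b{\left(f \right)} = 9 f$ ($b{\left(f \right)} = f 9 = 9 f$)
$\left(-480 + w{\left(15,-2 \right)}\right) b{\left(X{\left(0,4 \right)} \right)} = \left(-480 + 35\right) 9 \cdot 0 \cdot 4 = - 445 \cdot 9 \cdot 0 = \left(-445\right) 0 = 0$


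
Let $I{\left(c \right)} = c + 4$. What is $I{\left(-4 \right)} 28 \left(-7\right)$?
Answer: $0$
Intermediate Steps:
$I{\left(c \right)} = 4 + c$
$I{\left(-4 \right)} 28 \left(-7\right) = \left(4 - 4\right) 28 \left(-7\right) = 0 \left(-196\right) = 0$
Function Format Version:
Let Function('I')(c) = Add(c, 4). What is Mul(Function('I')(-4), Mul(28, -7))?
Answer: 0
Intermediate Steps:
Function('I')(c) = Add(4, c)
Mul(Function('I')(-4), Mul(28, -7)) = Mul(Add(4, -4), Mul(28, -7)) = Mul(0, -196) = 0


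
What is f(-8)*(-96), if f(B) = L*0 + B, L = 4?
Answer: 768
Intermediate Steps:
f(B) = B (f(B) = 4*0 + B = 0 + B = B)
f(-8)*(-96) = -8*(-96) = 768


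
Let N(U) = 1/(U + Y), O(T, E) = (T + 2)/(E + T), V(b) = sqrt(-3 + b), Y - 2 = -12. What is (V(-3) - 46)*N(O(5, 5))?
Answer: 460/93 - 10*I*sqrt(6)/93 ≈ 4.9462 - 0.26339*I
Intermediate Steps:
Y = -10 (Y = 2 - 12 = -10)
O(T, E) = (2 + T)/(E + T)
N(U) = 1/(-10 + U) (N(U) = 1/(U - 10) = 1/(-10 + U))
(V(-3) - 46)*N(O(5, 5)) = (sqrt(-3 - 3) - 46)/(-10 + (2 + 5)/(5 + 5)) = (sqrt(-6) - 46)/(-10 + 7/10) = (I*sqrt(6) - 46)/(-10 + (1/10)*7) = (-46 + I*sqrt(6))/(-10 + 7/10) = (-46 + I*sqrt(6))/(-93/10) = (-46 + I*sqrt(6))*(-10/93) = 460/93 - 10*I*sqrt(6)/93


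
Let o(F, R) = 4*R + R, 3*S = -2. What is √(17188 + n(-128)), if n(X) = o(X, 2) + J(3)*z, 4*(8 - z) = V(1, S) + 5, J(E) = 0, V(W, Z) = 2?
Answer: √17198 ≈ 131.14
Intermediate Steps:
S = -⅔ (S = (⅓)*(-2) = -⅔ ≈ -0.66667)
o(F, R) = 5*R
z = 25/4 (z = 8 - (2 + 5)/4 = 8 - ¼*7 = 8 - 7/4 = 25/4 ≈ 6.2500)
n(X) = 10 (n(X) = 5*2 + 0*(25/4) = 10 + 0 = 10)
√(17188 + n(-128)) = √(17188 + 10) = √17198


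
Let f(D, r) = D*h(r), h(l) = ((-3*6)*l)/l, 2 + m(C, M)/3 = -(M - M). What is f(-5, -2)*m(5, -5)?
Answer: -540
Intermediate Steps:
m(C, M) = -6 (m(C, M) = -6 + 3*(-(M - M)) = -6 + 3*(-1*0) = -6 + 3*0 = -6 + 0 = -6)
h(l) = -18 (h(l) = (-18*l)/l = -18)
f(D, r) = -18*D (f(D, r) = D*(-18) = -18*D)
f(-5, -2)*m(5, -5) = -18*(-5)*(-6) = 90*(-6) = -540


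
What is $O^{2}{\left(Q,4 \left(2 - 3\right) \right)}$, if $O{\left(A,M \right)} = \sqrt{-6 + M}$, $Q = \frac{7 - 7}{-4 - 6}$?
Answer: $-10$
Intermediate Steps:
$Q = 0$ ($Q = \frac{0}{-10} = 0 \left(- \frac{1}{10}\right) = 0$)
$O^{2}{\left(Q,4 \left(2 - 3\right) \right)} = \left(\sqrt{-6 + 4 \left(2 - 3\right)}\right)^{2} = \left(\sqrt{-6 + 4 \left(-1\right)}\right)^{2} = \left(\sqrt{-6 - 4}\right)^{2} = \left(\sqrt{-10}\right)^{2} = \left(i \sqrt{10}\right)^{2} = -10$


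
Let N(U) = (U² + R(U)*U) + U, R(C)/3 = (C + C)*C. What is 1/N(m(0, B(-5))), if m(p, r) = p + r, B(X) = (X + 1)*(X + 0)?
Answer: 1/48420 ≈ 2.0653e-5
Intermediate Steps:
R(C) = 6*C² (R(C) = 3*((C + C)*C) = 3*((2*C)*C) = 3*(2*C²) = 6*C²)
B(X) = X*(1 + X) (B(X) = (1 + X)*X = X*(1 + X))
N(U) = U + U² + 6*U³ (N(U) = (U² + (6*U²)*U) + U = (U² + 6*U³) + U = U + U² + 6*U³)
1/N(m(0, B(-5))) = 1/((0 - 5*(1 - 5))*(1 + (0 - 5*(1 - 5)) + 6*(0 - 5*(1 - 5))²)) = 1/((0 - 5*(-4))*(1 + (0 - 5*(-4)) + 6*(0 - 5*(-4))²)) = 1/((0 + 20)*(1 + (0 + 20) + 6*(0 + 20)²)) = 1/(20*(1 + 20 + 6*20²)) = 1/(20*(1 + 20 + 6*400)) = 1/(20*(1 + 20 + 2400)) = 1/(20*2421) = 1/48420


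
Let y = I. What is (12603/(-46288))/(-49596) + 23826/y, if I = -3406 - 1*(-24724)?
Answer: 14539502521/13008964672 ≈ 1.1177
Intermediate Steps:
I = 21318 (I = -3406 + 24724 = 21318)
y = 21318
(12603/(-46288))/(-49596) + 23826/y = (12603/(-46288))/(-49596) + 23826/21318 = (12603*(-1/46288))*(-1/49596) + 23826*(1/21318) = -12603/46288*(-1/49596) + 19/17 = 4201/765233216 + 19/17 = 14539502521/13008964672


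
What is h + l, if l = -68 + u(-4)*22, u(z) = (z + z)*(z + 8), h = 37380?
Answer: 36608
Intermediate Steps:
u(z) = 2*z*(8 + z) (u(z) = (2*z)*(8 + z) = 2*z*(8 + z))
l = -772 (l = -68 + (2*(-4)*(8 - 4))*22 = -68 + (2*(-4)*4)*22 = -68 - 32*22 = -68 - 704 = -772)
h + l = 37380 - 772 = 36608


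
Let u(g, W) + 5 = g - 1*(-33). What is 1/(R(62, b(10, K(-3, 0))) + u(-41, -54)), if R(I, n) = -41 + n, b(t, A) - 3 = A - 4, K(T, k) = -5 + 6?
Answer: -1/54 ≈ -0.018519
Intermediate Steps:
K(T, k) = 1
b(t, A) = -1 + A (b(t, A) = 3 + (A - 4) = 3 + (-4 + A) = -1 + A)
u(g, W) = 28 + g (u(g, W) = -5 + (g - 1*(-33)) = -5 + (g + 33) = -5 + (33 + g) = 28 + g)
1/(R(62, b(10, K(-3, 0))) + u(-41, -54)) = 1/((-41 + (-1 + 1)) + (28 - 41)) = 1/((-41 + 0) - 13) = 1/(-41 - 13) = 1/(-54) = -1/54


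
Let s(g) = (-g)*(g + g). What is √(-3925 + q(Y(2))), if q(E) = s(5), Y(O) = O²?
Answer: 5*I*√159 ≈ 63.048*I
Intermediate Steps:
s(g) = -2*g² (s(g) = (-g)*(2*g) = -2*g²)
q(E) = -50 (q(E) = -2*5² = -2*25 = -50)
√(-3925 + q(Y(2))) = √(-3925 - 50) = √(-3975) = 5*I*√159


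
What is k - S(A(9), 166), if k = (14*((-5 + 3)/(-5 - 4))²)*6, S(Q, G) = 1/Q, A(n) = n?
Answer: 109/27 ≈ 4.0370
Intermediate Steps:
k = 112/27 (k = (14*(-2/(-9))²)*6 = (14*(-2*(-⅑))²)*6 = (14*(2/9)²)*6 = (14*(4/81))*6 = (56/81)*6 = 112/27 ≈ 4.1481)
k - S(A(9), 166) = 112/27 - 1/9 = 112/27 - 1*⅑ = 112/27 - ⅑ = 109/27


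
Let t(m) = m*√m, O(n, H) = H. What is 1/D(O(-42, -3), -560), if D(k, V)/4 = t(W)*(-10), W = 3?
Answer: -√3/360 ≈ -0.0048112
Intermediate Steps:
t(m) = m^(3/2)
D(k, V) = -120*√3 (D(k, V) = 4*(3^(3/2)*(-10)) = 4*((3*√3)*(-10)) = 4*(-30*√3) = -120*√3)
1/D(O(-42, -3), -560) = 1/(-120*√3) = -√3/360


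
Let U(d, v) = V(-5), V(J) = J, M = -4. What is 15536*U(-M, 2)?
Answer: -77680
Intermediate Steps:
U(d, v) = -5
15536*U(-M, 2) = 15536*(-5) = -77680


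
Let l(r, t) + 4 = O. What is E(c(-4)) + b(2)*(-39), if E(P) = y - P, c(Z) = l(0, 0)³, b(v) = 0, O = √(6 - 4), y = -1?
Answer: 87 - 50*√2 ≈ 16.289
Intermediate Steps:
O = √2 ≈ 1.4142
l(r, t) = -4 + √2
c(Z) = (-4 + √2)³
E(P) = -1 - P
E(c(-4)) + b(2)*(-39) = (-1 - (-88 + 50*√2)) + 0*(-39) = (-1 + (88 - 50*√2)) + 0 = (87 - 50*√2) + 0 = 87 - 50*√2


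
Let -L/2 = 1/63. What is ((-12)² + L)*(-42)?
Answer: -18140/3 ≈ -6046.7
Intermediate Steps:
L = -2/63 ≈ -0.031746
((-12)² + L)*(-42) = ((-12)² - 2/63)*(-42) = (144 - 2/63)*(-42) = (9070/63)*(-42) = -18140/3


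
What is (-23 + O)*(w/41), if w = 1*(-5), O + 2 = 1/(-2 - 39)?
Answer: 5130/1681 ≈ 3.0518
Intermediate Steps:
O = -83/41 (O = -2 + 1/(-2 - 39) = -2 + 1/(-41) = -2 - 1/41 = -83/41 ≈ -2.0244)
w = -5
(-23 + O)*(w/41) = (-23 - 83/41)*(-5/41) = -(-5130)/(41*41) = -1026/41*(-5/41) = 5130/1681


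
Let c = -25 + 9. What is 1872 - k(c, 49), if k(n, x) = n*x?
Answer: 2656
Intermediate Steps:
c = -16
1872 - k(c, 49) = 1872 - (-16)*49 = 1872 - 1*(-784) = 1872 + 784 = 2656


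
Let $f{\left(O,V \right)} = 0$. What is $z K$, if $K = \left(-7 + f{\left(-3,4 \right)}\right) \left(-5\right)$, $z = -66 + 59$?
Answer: $-245$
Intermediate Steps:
$z = -7$
$K = 35$ ($K = \left(-7 + 0\right) \left(-5\right) = \left(-7\right) \left(-5\right) = 35$)
$z K = \left(-7\right) 35 = -245$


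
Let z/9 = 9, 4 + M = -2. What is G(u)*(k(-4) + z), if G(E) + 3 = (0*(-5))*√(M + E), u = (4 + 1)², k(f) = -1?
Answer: -240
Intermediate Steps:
M = -6 (M = -4 - 2 = -6)
z = 81 (z = 9*9 = 81)
u = 25 (u = 5² = 25)
G(E) = -3 (G(E) = -3 + (0*(-5))*√(-6 + E) = -3 + 0*√(-6 + E) = -3 + 0 = -3)
G(u)*(k(-4) + z) = -3*(-1 + 81) = -3*80 = -240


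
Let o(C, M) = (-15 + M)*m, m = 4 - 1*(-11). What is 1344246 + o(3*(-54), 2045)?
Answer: 1374696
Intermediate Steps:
m = 15 (m = 4 + 11 = 15)
o(C, M) = -225 + 15*M (o(C, M) = (-15 + M)*15 = -225 + 15*M)
1344246 + o(3*(-54), 2045) = 1344246 + (-225 + 15*2045) = 1344246 + (-225 + 30675) = 1344246 + 30450 = 1374696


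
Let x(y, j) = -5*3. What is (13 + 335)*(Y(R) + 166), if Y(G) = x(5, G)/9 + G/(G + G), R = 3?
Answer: 57362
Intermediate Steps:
x(y, j) = -15
Y(G) = -7/6 (Y(G) = -15/9 + G/(G + G) = -15*⅑ + G/((2*G)) = -5/3 + G*(1/(2*G)) = -5/3 + ½ = -7/6)
(13 + 335)*(Y(R) + 166) = (13 + 335)*(-7/6 + 166) = 348*(989/6) = 57362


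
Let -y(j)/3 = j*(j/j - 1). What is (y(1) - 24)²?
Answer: 576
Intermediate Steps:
y(j) = 0 (y(j) = -3*j*(j/j - 1) = -3*j*(1 - 1) = -3*j*0 = -3*0 = 0)
(y(1) - 24)² = (0 - 24)² = (-24)² = 576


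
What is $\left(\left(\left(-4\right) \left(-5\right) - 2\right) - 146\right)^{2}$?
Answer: $16384$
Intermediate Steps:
$\left(\left(\left(-4\right) \left(-5\right) - 2\right) - 146\right)^{2} = \left(\left(20 - 2\right) - 146\right)^{2} = \left(18 - 146\right)^{2} = \left(-128\right)^{2} = 16384$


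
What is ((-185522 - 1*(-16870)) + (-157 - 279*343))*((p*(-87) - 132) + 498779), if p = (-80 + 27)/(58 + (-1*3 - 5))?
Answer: -3297987903133/25 ≈ -1.3192e+11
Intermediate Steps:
p = -53/50 (p = -53/(58 + (-3 - 5)) = -53/(58 - 8) = -53/50 ≈ -1.0600)
((-185522 - 1*(-16870)) + (-157 - 279*343))*((p*(-87) - 132) + 498779) = ((-185522 - 1*(-16870)) + (-157 - 279*343))*((-53/50*(-87) - 132) + 498779) = ((-185522 + 16870) + (-157 - 95697))*((4611/50 - 132) + 498779) = (-168652 - 95854)*(-1989/50 + 498779) = -264506*24936961/50 = -3297987903133/25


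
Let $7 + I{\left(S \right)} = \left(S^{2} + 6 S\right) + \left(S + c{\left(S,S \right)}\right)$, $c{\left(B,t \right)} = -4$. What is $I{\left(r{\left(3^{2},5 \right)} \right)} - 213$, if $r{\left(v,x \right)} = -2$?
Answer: $-234$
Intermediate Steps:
$I{\left(S \right)} = -11 + S^{2} + 7 S$ ($I{\left(S \right)} = -7 + \left(\left(S^{2} + 6 S\right) + \left(S - 4\right)\right) = -7 + \left(\left(S^{2} + 6 S\right) + \left(-4 + S\right)\right) = -7 + \left(-4 + S^{2} + 7 S\right) = -11 + S^{2} + 7 S$)
$I{\left(r{\left(3^{2},5 \right)} \right)} - 213 = \left(-11 + \left(-2\right)^{2} + 7 \left(-2\right)\right) - 213 = \left(-11 + 4 - 14\right) - 213 = -21 - 213 = -234$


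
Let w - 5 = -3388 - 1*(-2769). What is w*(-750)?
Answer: 460500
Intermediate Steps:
w = -614 (w = 5 + (-3388 - 1*(-2769)) = 5 + (-3388 + 2769) = 5 - 619 = -614)
w*(-750) = -614*(-750) = 460500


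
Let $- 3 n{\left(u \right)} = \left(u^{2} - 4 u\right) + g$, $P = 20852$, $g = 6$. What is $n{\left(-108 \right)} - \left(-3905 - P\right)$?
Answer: $20723$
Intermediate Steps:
$n{\left(u \right)} = -2 - \frac{u^{2}}{3} + \frac{4 u}{3}$ ($n{\left(u \right)} = - \frac{\left(u^{2} - 4 u\right) + 6}{3} = - \frac{6 + u^{2} - 4 u}{3} = -2 - \frac{u^{2}}{3} + \frac{4 u}{3}$)
$n{\left(-108 \right)} - \left(-3905 - P\right) = \left(-2 - \frac{\left(-108\right)^{2}}{3} + \frac{4}{3} \left(-108\right)\right) - \left(-3905 - 20852\right) = \left(-2 - 3888 - 144\right) - \left(-3905 - 20852\right) = \left(-2 - 3888 - 144\right) - -24757 = -4034 + 24757 = 20723$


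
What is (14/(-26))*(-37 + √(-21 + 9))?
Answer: 259/13 - 14*I*√3/13 ≈ 19.923 - 1.8653*I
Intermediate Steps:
(14/(-26))*(-37 + √(-21 + 9)) = (14*(-1/26))*(-37 + √(-12)) = -7*(-37 + 2*I*√3)/13 = 259/13 - 14*I*√3/13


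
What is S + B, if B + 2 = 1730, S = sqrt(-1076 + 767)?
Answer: 1728 + I*sqrt(309) ≈ 1728.0 + 17.578*I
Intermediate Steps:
S = I*sqrt(309) (S = sqrt(-309) = I*sqrt(309) ≈ 17.578*I)
B = 1728 (B = -2 + 1730 = 1728)
S + B = I*sqrt(309) + 1728 = 1728 + I*sqrt(309)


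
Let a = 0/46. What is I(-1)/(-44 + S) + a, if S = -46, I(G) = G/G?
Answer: -1/90 ≈ -0.011111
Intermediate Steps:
I(G) = 1
a = 0 (a = 0*(1/46) = 0)
I(-1)/(-44 + S) + a = 1/(-44 - 46) + 0 = 1/(-90) + 0 = -1/90*1 + 0 = -1/90 + 0 = -1/90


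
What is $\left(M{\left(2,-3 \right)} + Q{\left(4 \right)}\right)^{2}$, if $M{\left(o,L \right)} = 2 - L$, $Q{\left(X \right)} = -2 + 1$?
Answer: $16$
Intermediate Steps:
$Q{\left(X \right)} = -1$
$\left(M{\left(2,-3 \right)} + Q{\left(4 \right)}\right)^{2} = \left(\left(2 - -3\right) - 1\right)^{2} = \left(\left(2 + 3\right) - 1\right)^{2} = \left(5 - 1\right)^{2} = 4^{2} = 16$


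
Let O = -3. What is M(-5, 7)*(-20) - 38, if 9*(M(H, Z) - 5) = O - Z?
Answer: -1042/9 ≈ -115.78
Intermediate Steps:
M(H, Z) = 14/3 - Z/9 (M(H, Z) = 5 + (-3 - Z)/9 = 5 + (-⅓ - Z/9) = 14/3 - Z/9)
M(-5, 7)*(-20) - 38 = (14/3 - ⅑*7)*(-20) - 38 = (14/3 - 7/9)*(-20) - 38 = (35/9)*(-20) - 38 = -700/9 - 38 = -1042/9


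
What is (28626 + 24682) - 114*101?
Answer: 41794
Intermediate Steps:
(28626 + 24682) - 114*101 = 53308 - 11514 = 41794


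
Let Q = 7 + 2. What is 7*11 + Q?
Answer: 86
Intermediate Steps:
Q = 9
7*11 + Q = 7*11 + 9 = 77 + 9 = 86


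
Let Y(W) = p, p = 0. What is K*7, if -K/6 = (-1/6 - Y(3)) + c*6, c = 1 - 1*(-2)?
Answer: -749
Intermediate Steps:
Y(W) = 0
c = 3 (c = 1 + 2 = 3)
K = -107 (K = -6*((-1/6 - 1*0) + 3*6) = -6*((-1*⅙ + 0) + 18) = -6*((-⅙ + 0) + 18) = -6*(-⅙ + 18) = -6*107/6 = -107)
K*7 = -107*7 = -749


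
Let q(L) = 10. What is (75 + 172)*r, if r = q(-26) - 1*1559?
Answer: -382603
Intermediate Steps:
r = -1549 (r = 10 - 1*1559 = 10 - 1559 = -1549)
(75 + 172)*r = (75 + 172)*(-1549) = 247*(-1549) = -382603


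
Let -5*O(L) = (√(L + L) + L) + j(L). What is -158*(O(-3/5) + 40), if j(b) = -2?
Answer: -160054/25 + 158*I*√30/25 ≈ -6402.2 + 34.616*I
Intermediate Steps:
O(L) = ⅖ - L/5 - √2*√L/5 (O(L) = -((√(L + L) + L) - 2)/5 = -((√(2*L) + L) - 2)/5 = -((√2*√L + L) - 2)/5 = -((L + √2*√L) - 2)/5 = -(-2 + L + √2*√L)/5 = ⅖ - L/5 - √2*√L/5)
-158*(O(-3/5) + 40) = -158*((⅖ - (-3)/(5*5) - √2*√(-3/5)/5) + 40) = -158*((⅖ - (-3)/(5*5) - √2*√(-3*⅕)/5) + 40) = -158*((⅖ - ⅕*(-⅗) - √2*√(-⅗)/5) + 40) = -158*((⅖ + 3/25 - √2*I*√15/5/5) + 40) = -158*((⅖ + 3/25 - I*√30/25) + 40) = -158*((13/25 - I*√30/25) + 40) = -158*(1013/25 - I*√30/25) = -160054/25 + 158*I*√30/25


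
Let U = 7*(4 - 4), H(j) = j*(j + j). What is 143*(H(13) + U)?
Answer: 48334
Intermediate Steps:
H(j) = 2*j² (H(j) = j*(2*j) = 2*j²)
U = 0 (U = 7*0 = 0)
143*(H(13) + U) = 143*(2*13² + 0) = 143*(2*169 + 0) = 143*(338 + 0) = 143*338 = 48334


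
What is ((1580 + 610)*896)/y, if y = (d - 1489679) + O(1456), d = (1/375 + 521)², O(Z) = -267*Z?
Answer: -275940000000/225982577999 ≈ -1.2211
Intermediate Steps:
d = 38171781376/140625 (d = (1/375 + 521)² = (195376/375)² = 38171781376/140625 ≈ 2.7144e+5)
y = -225982577999/140625 (y = (38171781376/140625 - 1489679) - 267*1456 = -171314327999/140625 - 388752 = -225982577999/140625 ≈ -1.6070e+6)
((1580 + 610)*896)/y = ((1580 + 610)*896)/(-225982577999/140625) = (2190*896)*(-140625/225982577999) = 1962240*(-140625/225982577999) = -275940000000/225982577999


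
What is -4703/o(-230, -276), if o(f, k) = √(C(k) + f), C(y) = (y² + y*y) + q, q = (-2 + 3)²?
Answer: -4703*√152123/152123 ≈ -12.058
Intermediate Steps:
q = 1 (q = 1² = 1)
C(y) = 1 + 2*y² (C(y) = (y² + y*y) + 1 = (y² + y²) + 1 = 2*y² + 1 = 1 + 2*y²)
o(f, k) = √(1 + f + 2*k²) (o(f, k) = √((1 + 2*k²) + f) = √(1 + f + 2*k²))
-4703/o(-230, -276) = -4703/√(1 - 230 + 2*(-276)²) = -4703/√(1 - 230 + 2*76176) = -4703/√(1 - 230 + 152352) = -4703*√152123/152123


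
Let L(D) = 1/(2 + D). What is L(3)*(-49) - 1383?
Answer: -6964/5 ≈ -1392.8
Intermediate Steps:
L(3)*(-49) - 1383 = -49/(2 + 3) - 1383 = -49/5 - 1383 = -6964/5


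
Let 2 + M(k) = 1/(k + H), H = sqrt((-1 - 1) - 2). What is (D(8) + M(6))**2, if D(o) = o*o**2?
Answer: 13012651/50 - 10203*I/200 ≈ 2.6025e+5 - 51.015*I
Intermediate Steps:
H = 2*I (H = sqrt(-2 - 2) = sqrt(-4) = 2*I ≈ 2.0*I)
D(o) = o**3
M(k) = -2 + 1/(k + 2*I)
(D(8) + M(6))**2 = (8**3 + (1 - 4*I - 2*6)/(6 + 2*I))**2 = (512 + ((6 - 2*I)/40)*(1 - 4*I - 12))**2 = (512 + ((6 - 2*I)/40)*(-11 - 4*I))**2 = (512 + (-11 - 4*I)*(6 - 2*I)/40)**2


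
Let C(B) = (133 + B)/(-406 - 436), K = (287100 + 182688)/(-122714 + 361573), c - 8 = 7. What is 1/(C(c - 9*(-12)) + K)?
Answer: 100559639/167206796 ≈ 0.60141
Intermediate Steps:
c = 15 (c = 8 + 7 = 15)
K = 469788/238859 ≈ 1.9668
C(B) = -133/842 - B/842 (C(B) = (133 + B)/(-842) = (133 + B)*(-1/842) = -133/842 - B/842)
1/(C(c - 9*(-12)) + K) = 1/((-133/842 - (15 - 9*(-12))/842) + 469788/238859) = 1/((-133/842 - (15 + 108)/842) + 469788/238859) = 1/((-133/842 - 1/842*123) + 469788/238859) = 1/((-133/842 - 123/842) + 469788/238859) = 1/(-128/421 + 469788/238859) = 1/(167206796/100559639) = 100559639/167206796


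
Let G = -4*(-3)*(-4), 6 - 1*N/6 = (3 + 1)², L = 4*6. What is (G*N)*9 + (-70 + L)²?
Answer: 28036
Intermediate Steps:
L = 24
N = -60 (N = 36 - 6*(3 + 1)² = 36 - 6*4² = 36 - 6*16 = 36 - 96 = -60)
G = -48 (G = 12*(-4) = -48)
(G*N)*9 + (-70 + L)² = -48*(-60)*9 + (-70 + 24)² = 2880*9 + (-46)² = 25920 + 2116 = 28036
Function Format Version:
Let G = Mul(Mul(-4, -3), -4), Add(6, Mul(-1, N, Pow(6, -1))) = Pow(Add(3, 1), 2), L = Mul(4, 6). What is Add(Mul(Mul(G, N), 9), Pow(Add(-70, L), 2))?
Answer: 28036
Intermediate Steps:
L = 24
N = -60 (N = Add(36, Mul(-6, Pow(Add(3, 1), 2))) = Add(36, Mul(-6, Pow(4, 2))) = Add(36, Mul(-6, 16)) = Add(36, -96) = -60)
G = -48 (G = Mul(12, -4) = -48)
Add(Mul(Mul(G, N), 9), Pow(Add(-70, L), 2)) = Add(Mul(Mul(-48, -60), 9), Pow(Add(-70, 24), 2)) = Add(Mul(2880, 9), Pow(-46, 2)) = Add(25920, 2116) = 28036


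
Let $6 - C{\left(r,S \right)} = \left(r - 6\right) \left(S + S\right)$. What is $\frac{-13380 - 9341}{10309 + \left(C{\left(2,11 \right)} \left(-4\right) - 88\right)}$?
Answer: $- \frac{22721}{9845} \approx -2.3079$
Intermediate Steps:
$C{\left(r,S \right)} = 6 - 2 S \left(-6 + r\right)$ ($C{\left(r,S \right)} = 6 - \left(r - 6\right) \left(S + S\right) = 6 - \left(-6 + r\right) 2 S = 6 - 2 S \left(-6 + r\right)$)
$\frac{-13380 - 9341}{10309 + \left(C{\left(2,11 \right)} \left(-4\right) - 88\right)} = \frac{-13380 - 9341}{10309 + \left(\left(6 + 12 \cdot 11 - 22 \cdot 2\right) \left(-4\right) - 88\right)} = - \frac{22721}{10309 + \left(\left(6 + 132 - 44\right) \left(-4\right) - 88\right)} = - \frac{22721}{10309 + \left(94 \left(-4\right) - 88\right)} = - \frac{22721}{10309 - 464} = - \frac{22721}{9845}$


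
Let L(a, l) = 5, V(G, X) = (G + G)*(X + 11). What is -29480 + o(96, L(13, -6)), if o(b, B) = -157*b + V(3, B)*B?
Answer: -44072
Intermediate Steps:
V(G, X) = 2*G*(11 + X) (V(G, X) = (2*G)*(11 + X) = 2*G*(11 + X))
o(b, B) = -157*b + B*(66 + 6*B) (o(b, B) = -157*b + (2*3*(11 + B))*B = -157*b + (66 + 6*B)*B = -157*b + B*(66 + 6*B))
-29480 + o(96, L(13, -6)) = -29480 + (-157*96 + 6*5*(11 + 5)) = -29480 + (-15072 + 6*5*16) = -29480 + (-15072 + 480) = -29480 - 14592 = -44072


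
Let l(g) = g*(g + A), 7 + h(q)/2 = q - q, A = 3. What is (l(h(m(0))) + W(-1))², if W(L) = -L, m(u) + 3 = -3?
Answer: 24025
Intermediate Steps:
m(u) = -6 (m(u) = -3 - 3 = -6)
h(q) = -14 (h(q) = -14 + 2*(q - q) = -14 + 2*0 = -14 + 0 = -14)
l(g) = g*(3 + g) (l(g) = g*(g + 3) = g*(3 + g))
(l(h(m(0))) + W(-1))² = (-14*(3 - 14) - 1*(-1))² = (-14*(-11) + 1)² = (154 + 1)² = 155² = 24025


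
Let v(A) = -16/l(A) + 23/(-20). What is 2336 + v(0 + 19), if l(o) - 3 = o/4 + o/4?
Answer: 233357/100 ≈ 2333.6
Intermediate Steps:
l(o) = 3 + o/2 (l(o) = 3 + (o/4 + o/4) = 3 + o/2)
v(A) = -23/20 - 16/(3 + A/2) (v(A) = -16/(3 + A/2) + 23/(-20) = -16/(3 + A/2) + 23*(-1/20) = -16/(3 + A/2) - 23/20 = -23/20 - 16/(3 + A/2))
2336 + v(0 + 19) = 2336 + (-778 - 23*(0 + 19))/(20*(6 + (0 + 19))) = 2336 + (-778 - 23*19)/(20*(6 + 19)) = 2336 + (1/20)*(-778 - 437)/25 = 2336 + (1/20)*(1/25)*(-1215) = 2336 - 243/100 = 233357/100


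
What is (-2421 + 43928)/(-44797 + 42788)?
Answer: -41507/2009 ≈ -20.661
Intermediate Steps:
(-2421 + 43928)/(-44797 + 42788) = 41507/(-2009) = 41507*(-1/2009) = -41507/2009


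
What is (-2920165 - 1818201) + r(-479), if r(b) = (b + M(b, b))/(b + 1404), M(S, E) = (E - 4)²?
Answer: -876551148/185 ≈ -4.7381e+6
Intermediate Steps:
M(S, E) = (-4 + E)²
r(b) = (b + (-4 + b)²)/(1404 + b) (r(b) = (b + (-4 + b)²)/(b + 1404) = (b + (-4 + b)²)/(1404 + b))
(-2920165 - 1818201) + r(-479) = (-2920165 - 1818201) + (-479 + (-4 - 479)²)/(1404 - 479) = -4738366 + (-479 + (-483)²)/925 = -4738366 + (-479 + 233289)/925 = -4738366 + (1/925)*232810 = -4738366 + 46562/185 = -876551148/185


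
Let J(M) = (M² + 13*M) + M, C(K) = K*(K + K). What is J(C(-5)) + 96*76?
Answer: 10496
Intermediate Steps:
C(K) = 2*K² (C(K) = K*(2*K) = 2*K²)
J(M) = M² + 14*M
J(C(-5)) + 96*76 = (2*(-5)²)*(14 + 2*(-5)²) + 96*76 = (2*25)*(14 + 2*25) + 7296 = 50*(14 + 50) + 7296 = 50*64 + 7296 = 3200 + 7296 = 10496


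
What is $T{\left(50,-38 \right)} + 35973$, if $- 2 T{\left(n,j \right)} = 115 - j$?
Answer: $\frac{71793}{2} \approx 35897.0$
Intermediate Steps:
$T{\left(n,j \right)} = - \frac{115}{2} + \frac{j}{2}$ ($T{\left(n,j \right)} = - \frac{115 - j}{2} = - \frac{115}{2} + \frac{j}{2}$)
$T{\left(50,-38 \right)} + 35973 = \left(- \frac{115}{2} + \frac{1}{2} \left(-38\right)\right) + 35973 = \left(- \frac{115}{2} - 19\right) + 35973 = - \frac{153}{2} + 35973 = \frac{71793}{2}$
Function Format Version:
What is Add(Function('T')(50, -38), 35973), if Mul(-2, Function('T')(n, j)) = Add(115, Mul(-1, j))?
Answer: Rational(71793, 2) ≈ 35897.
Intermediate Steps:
Function('T')(n, j) = Add(Rational(-115, 2), Mul(Rational(1, 2), j)) (Function('T')(n, j) = Mul(Rational(-1, 2), Add(115, Mul(-1, j))) = Add(Rational(-115, 2), Mul(Rational(1, 2), j)))
Add(Function('T')(50, -38), 35973) = Add(Add(Rational(-115, 2), Mul(Rational(1, 2), -38)), 35973) = Add(Add(Rational(-115, 2), -19), 35973) = Add(Rational(-153, 2), 35973) = Rational(71793, 2)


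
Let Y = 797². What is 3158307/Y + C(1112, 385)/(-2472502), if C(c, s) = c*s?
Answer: 3768487348517/785277761459 ≈ 4.7989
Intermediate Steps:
Y = 635209
3158307/Y + C(1112, 385)/(-2472502) = 3158307/635209 + (1112*385)/(-2472502) = 3158307*(1/635209) + 428120*(-1/2472502) = 3158307/635209 - 214060/1236251 = 3768487348517/785277761459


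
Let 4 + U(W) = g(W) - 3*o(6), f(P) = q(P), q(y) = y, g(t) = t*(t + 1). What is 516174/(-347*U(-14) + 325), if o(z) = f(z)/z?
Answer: -258087/30200 ≈ -8.5459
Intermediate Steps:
g(t) = t*(1 + t)
f(P) = P
o(z) = 1 (o(z) = z/z = 1)
U(W) = -7 + W*(1 + W) (U(W) = -4 + (W*(1 + W) - 3*1) = -4 + (W*(1 + W) - 3) = -4 + (-3 + W*(1 + W)) = -7 + W*(1 + W))
516174/(-347*U(-14) + 325) = 516174/(-347*(-7 - 14*(1 - 14)) + 325) = 516174/(-347*(-7 - 14*(-13)) + 325) = 516174/(-347*(-7 + 182) + 325) = 516174/(-347*175 + 325) = 516174/(-60725 + 325) = 516174/(-60400) = 516174*(-1/60400) = -258087/30200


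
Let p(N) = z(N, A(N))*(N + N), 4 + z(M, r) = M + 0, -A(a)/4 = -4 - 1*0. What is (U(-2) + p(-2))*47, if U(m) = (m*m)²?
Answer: 1880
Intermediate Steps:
U(m) = m⁴ (U(m) = (m²)² = m⁴)
A(a) = 16 (A(a) = -4*(-4 - 1*0) = -4*(-4 + 0) = -4*(-4) = 16)
z(M, r) = -4 + M (z(M, r) = -4 + (M + 0) = -4 + M)
p(N) = 2*N*(-4 + N) (p(N) = (-4 + N)*(N + N) = (-4 + N)*(2*N) = 2*N*(-4 + N))
(U(-2) + p(-2))*47 = ((-2)⁴ + 2*(-2)*(-4 - 2))*47 = (16 + 2*(-2)*(-6))*47 = (16 + 24)*47 = 40*47 = 1880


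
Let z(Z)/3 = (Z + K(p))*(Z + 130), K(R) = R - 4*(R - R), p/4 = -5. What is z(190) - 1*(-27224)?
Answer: 190424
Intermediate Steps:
p = -20 (p = 4*(-5) = -20)
K(R) = R (K(R) = R - 4*0 = R + 0 = R)
z(Z) = 3*(-20 + Z)*(130 + Z) (z(Z) = 3*((Z - 20)*(Z + 130)) = 3*((-20 + Z)*(130 + Z)) = 3*(-20 + Z)*(130 + Z))
z(190) - 1*(-27224) = (-7800 + 3*190**2 + 330*190) - 1*(-27224) = (-7800 + 3*36100 + 62700) + 27224 = (-7800 + 108300 + 62700) + 27224 = 163200 + 27224 = 190424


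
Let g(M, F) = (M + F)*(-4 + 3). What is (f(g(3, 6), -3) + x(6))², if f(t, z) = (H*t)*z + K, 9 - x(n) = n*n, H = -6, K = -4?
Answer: 37249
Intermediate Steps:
g(M, F) = -F - M (g(M, F) = (F + M)*(-1) = -F - M)
x(n) = 9 - n² (x(n) = 9 - n*n = 9 - n²)
f(t, z) = -4 - 6*t*z (f(t, z) = (-6*t)*z - 4 = -6*t*z - 4 = -4 - 6*t*z)
(f(g(3, 6), -3) + x(6))² = ((-4 - 6*(-1*6 - 1*3)*(-3)) + (9 - 1*6²))² = ((-4 - 6*(-6 - 3)*(-3)) + (9 - 1*36))² = ((-4 - 6*(-9)*(-3)) + (9 - 36))² = ((-4 - 162) - 27)² = (-166 - 27)² = (-193)² = 37249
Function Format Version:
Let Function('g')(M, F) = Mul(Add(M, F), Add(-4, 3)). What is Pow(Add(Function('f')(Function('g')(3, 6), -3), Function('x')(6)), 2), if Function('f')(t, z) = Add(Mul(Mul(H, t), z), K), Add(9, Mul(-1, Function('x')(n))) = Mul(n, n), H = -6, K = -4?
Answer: 37249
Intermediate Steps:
Function('g')(M, F) = Add(Mul(-1, F), Mul(-1, M)) (Function('g')(M, F) = Mul(Add(F, M), -1) = Add(Mul(-1, F), Mul(-1, M)))
Function('x')(n) = Add(9, Mul(-1, Pow(n, 2))) (Function('x')(n) = Add(9, Mul(-1, Mul(n, n))) = Add(9, Mul(-1, Pow(n, 2))))
Function('f')(t, z) = Add(-4, Mul(-6, t, z)) (Function('f')(t, z) = Add(Mul(Mul(-6, t), z), -4) = Add(Mul(-6, t, z), -4) = Add(-4, Mul(-6, t, z)))
Pow(Add(Function('f')(Function('g')(3, 6), -3), Function('x')(6)), 2) = Pow(Add(Add(-4, Mul(-6, Add(Mul(-1, 6), Mul(-1, 3)), -3)), Add(9, Mul(-1, Pow(6, 2)))), 2) = Pow(Add(Add(-4, Mul(-6, Add(-6, -3), -3)), Add(9, Mul(-1, 36))), 2) = Pow(Add(Add(-4, Mul(-6, -9, -3)), Add(9, -36)), 2) = Pow(Add(Add(-4, -162), -27), 2) = Pow(Add(-166, -27), 2) = Pow(-193, 2) = 37249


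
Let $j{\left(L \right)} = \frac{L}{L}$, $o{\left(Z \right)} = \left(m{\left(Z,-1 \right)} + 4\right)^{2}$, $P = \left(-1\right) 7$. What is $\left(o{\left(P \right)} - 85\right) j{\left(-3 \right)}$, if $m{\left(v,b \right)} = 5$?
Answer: $-4$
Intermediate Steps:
$P = -7$
$o{\left(Z \right)} = 81$ ($o{\left(Z \right)} = \left(5 + 4\right)^{2} = 9^{2} = 81$)
$j{\left(L \right)} = 1$
$\left(o{\left(P \right)} - 85\right) j{\left(-3 \right)} = \left(81 - 85\right) 1 = \left(-4\right) 1 = -4$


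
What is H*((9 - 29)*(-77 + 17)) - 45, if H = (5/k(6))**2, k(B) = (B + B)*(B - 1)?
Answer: -110/3 ≈ -36.667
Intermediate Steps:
k(B) = 2*B*(-1 + B) (k(B) = (2*B)*(-1 + B) = 2*B*(-1 + B))
H = 1/144 (H = (5/((2*6*(-1 + 6))))**2 = (5/((2*6*5)))**2 = (5/60)**2 = (5*(1/60))**2 = (1/12)**2 = 1/144 ≈ 0.0069444)
H*((9 - 29)*(-77 + 17)) - 45 = ((9 - 29)*(-77 + 17))/144 - 45 = (-20*(-60))/144 - 45 = (1/144)*1200 - 45 = 25/3 - 45 = -110/3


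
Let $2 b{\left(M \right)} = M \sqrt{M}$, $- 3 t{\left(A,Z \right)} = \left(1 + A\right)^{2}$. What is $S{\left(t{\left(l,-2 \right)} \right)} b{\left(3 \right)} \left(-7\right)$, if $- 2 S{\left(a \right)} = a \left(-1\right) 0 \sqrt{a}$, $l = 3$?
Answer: $0$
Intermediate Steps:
$t{\left(A,Z \right)} = - \frac{\left(1 + A\right)^{2}}{3}$
$b{\left(M \right)} = \frac{M^{\frac{3}{2}}}{2}$ ($b{\left(M \right)} = \frac{M \sqrt{M}}{2} = \frac{M^{\frac{3}{2}}}{2}$)
$S{\left(a \right)} = 0$ ($S{\left(a \right)} = - \frac{a \left(-1\right) 0 \sqrt{a}}{2} = - \frac{- a 0 \sqrt{a}}{2} = - \frac{0 \sqrt{a}}{2} = \left(- \frac{1}{2}\right) 0 = 0$)
$S{\left(t{\left(l,-2 \right)} \right)} b{\left(3 \right)} \left(-7\right) = 0 \frac{3^{\frac{3}{2}}}{2} \left(-7\right) = 0 \frac{3 \sqrt{3}}{2} \left(-7\right) = 0 \left(-7\right) = 0$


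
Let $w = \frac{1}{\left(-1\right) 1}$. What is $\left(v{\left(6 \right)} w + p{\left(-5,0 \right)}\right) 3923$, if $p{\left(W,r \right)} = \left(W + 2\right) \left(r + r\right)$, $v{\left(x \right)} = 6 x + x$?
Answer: $-164766$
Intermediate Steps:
$v{\left(x \right)} = 7 x$
$p{\left(W,r \right)} = 2 r \left(2 + W\right)$ ($p{\left(W,r \right)} = \left(2 + W\right) 2 r = 2 r \left(2 + W\right)$)
$w = -1$ ($w = \frac{1}{-1} = -1$)
$\left(v{\left(6 \right)} w + p{\left(-5,0 \right)}\right) 3923 = \left(7 \cdot 6 \left(-1\right) + 2 \cdot 0 \left(2 - 5\right)\right) 3923 = \left(42 \left(-1\right) + 2 \cdot 0 \left(-3\right)\right) 3923 = \left(-42 + 0\right) 3923 = \left(-42\right) 3923 = -164766$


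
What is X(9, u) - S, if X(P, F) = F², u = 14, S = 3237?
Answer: -3041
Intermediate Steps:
X(9, u) - S = 14² - 1*3237 = 196 - 3237 = -3041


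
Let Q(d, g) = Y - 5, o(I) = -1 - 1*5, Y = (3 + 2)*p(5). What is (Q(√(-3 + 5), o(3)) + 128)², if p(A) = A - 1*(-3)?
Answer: 26569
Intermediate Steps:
p(A) = 3 + A (p(A) = A + 3 = 3 + A)
Y = 40 (Y = (3 + 2)*(3 + 5) = 5*8 = 40)
o(I) = -6 (o(I) = -1 - 5 = -6)
Q(d, g) = 35 (Q(d, g) = 40 - 5 = 35)
(Q(√(-3 + 5), o(3)) + 128)² = (35 + 128)² = 163² = 26569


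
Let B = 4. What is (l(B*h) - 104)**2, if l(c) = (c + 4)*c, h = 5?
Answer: 141376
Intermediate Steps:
l(c) = c*(4 + c) (l(c) = (4 + c)*c = c*(4 + c))
(l(B*h) - 104)**2 = ((4*5)*(4 + 4*5) - 104)**2 = (20*(4 + 20) - 104)**2 = (20*24 - 104)**2 = (480 - 104)**2 = 376**2 = 141376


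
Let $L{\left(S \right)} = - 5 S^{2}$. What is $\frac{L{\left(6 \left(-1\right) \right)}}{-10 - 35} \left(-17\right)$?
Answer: $-68$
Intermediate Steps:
$\frac{L{\left(6 \left(-1\right) \right)}}{-10 - 35} \left(-17\right) = \frac{\left(-5\right) \left(6 \left(-1\right)\right)^{2}}{-10 - 35} \left(-17\right) = \frac{\left(-5\right) \left(-6\right)^{2}}{-45} \left(-17\right) = - \frac{\left(-5\right) 36}{45} \left(-17\right) = \left(- \frac{1}{45}\right) \left(-180\right) \left(-17\right) = 4 \left(-17\right) = -68$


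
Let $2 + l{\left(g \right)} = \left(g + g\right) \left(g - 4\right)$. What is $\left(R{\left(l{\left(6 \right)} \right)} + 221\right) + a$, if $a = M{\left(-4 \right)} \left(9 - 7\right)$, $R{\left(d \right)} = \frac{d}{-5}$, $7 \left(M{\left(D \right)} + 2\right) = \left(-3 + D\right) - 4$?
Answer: $\frac{7331}{35} \approx 209.46$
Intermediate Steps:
$l{\left(g \right)} = -2 + 2 g \left(-4 + g\right)$ ($l{\left(g \right)} = -2 + \left(g + g\right) \left(g - 4\right) = -2 + 2 g \left(-4 + g\right)$)
$M{\left(D \right)} = -3 + \frac{D}{7}$ ($M{\left(D \right)} = -2 + \frac{\left(-3 + D\right) - 4}{7} = -2 + \frac{-7 + D}{7} = -2 + \left(-1 + \frac{D}{7}\right) = -3 + \frac{D}{7}$)
$R{\left(d \right)} = - \frac{d}{5}$ ($R{\left(d \right)} = d \left(- \frac{1}{5}\right) = - \frac{d}{5}$)
$a = - \frac{50}{7}$ ($a = \left(-3 + \frac{1}{7} \left(-4\right)\right) \left(9 - 7\right) = \left(-3 - \frac{4}{7}\right) 2 = \left(- \frac{25}{7}\right) 2 = - \frac{50}{7} \approx -7.1429$)
$\left(R{\left(l{\left(6 \right)} \right)} + 221\right) + a = \left(- \frac{-2 - 48 + 2 \cdot 6^{2}}{5} + 221\right) - \frac{50}{7} = \left(- \frac{-2 - 48 + 2 \cdot 36}{5} + 221\right) - \frac{50}{7} = \left(- \frac{-2 - 48 + 72}{5} + 221\right) - \frac{50}{7} = \left(\left(- \frac{1}{5}\right) 22 + 221\right) - \frac{50}{7} = \left(- \frac{22}{5} + 221\right) - \frac{50}{7} = \frac{1083}{5} - \frac{50}{7} = \frac{7331}{35}$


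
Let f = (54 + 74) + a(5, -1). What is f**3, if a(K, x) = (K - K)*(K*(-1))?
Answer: 2097152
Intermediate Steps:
a(K, x) = 0 (a(K, x) = 0*(-K) = 0)
f = 128 (f = (54 + 74) + 0 = 128 + 0 = 128)
f**3 = 128**3 = 2097152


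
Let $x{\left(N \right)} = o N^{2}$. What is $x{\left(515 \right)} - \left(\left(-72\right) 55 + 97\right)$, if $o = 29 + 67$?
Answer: $25465463$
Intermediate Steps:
$o = 96$
$x{\left(N \right)} = 96 N^{2}$
$x{\left(515 \right)} - \left(\left(-72\right) 55 + 97\right) = 96 \cdot 515^{2} - \left(\left(-72\right) 55 + 97\right) = 96 \cdot 265225 - \left(-3960 + 97\right) = 25461600 - -3863 = 25461600 + 3863 = 25465463$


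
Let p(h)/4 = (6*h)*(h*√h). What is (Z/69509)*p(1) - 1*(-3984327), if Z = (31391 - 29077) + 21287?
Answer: 276947151867/69509 ≈ 3.9843e+6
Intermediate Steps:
p(h) = 24*h^(5/2) (p(h) = 4*((6*h)*(h*√h)) = 4*((6*h)*h^(3/2)) = 4*(6*h^(5/2)) = 24*h^(5/2))
Z = 23601 (Z = 2314 + 21287 = 23601)
(Z/69509)*p(1) - 1*(-3984327) = (23601/69509)*(24*1^(5/2)) - 1*(-3984327) = (23601*(1/69509))*(24*1) + 3984327 = (23601/69509)*24 + 3984327 = 566424/69509 + 3984327 = 276947151867/69509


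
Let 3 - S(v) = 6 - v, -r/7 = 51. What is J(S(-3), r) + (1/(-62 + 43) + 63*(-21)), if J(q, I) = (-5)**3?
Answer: -27513/19 ≈ -1448.1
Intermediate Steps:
r = -357 (r = -7*51 = -357)
S(v) = -3 + v (S(v) = 3 - (6 - v) = 3 + (-6 + v) = -3 + v)
J(q, I) = -125
J(S(-3), r) + (1/(-62 + 43) + 63*(-21)) = -125 + (1/(-62 + 43) + 63*(-21)) = -125 + (1/(-19) - 1323) = -125 + (-1/19 - 1323) = -125 - 25138/19 = -27513/19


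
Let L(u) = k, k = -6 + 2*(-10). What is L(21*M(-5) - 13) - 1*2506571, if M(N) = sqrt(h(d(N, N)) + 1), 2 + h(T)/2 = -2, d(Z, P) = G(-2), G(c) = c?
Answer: -2506597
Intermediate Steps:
d(Z, P) = -2
h(T) = -8 (h(T) = -4 + 2*(-2) = -4 - 4 = -8)
M(N) = I*sqrt(7) (M(N) = sqrt(-8 + 1) = sqrt(-7) = I*sqrt(7))
k = -26 (k = -6 - 20 = -26)
L(u) = -26
L(21*M(-5) - 13) - 1*2506571 = -26 - 1*2506571 = -26 - 2506571 = -2506597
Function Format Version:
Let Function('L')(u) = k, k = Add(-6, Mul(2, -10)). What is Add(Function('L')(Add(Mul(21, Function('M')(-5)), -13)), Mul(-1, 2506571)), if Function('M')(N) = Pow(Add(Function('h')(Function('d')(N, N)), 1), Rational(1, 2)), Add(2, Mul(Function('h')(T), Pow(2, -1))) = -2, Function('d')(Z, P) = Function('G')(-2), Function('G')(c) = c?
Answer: -2506597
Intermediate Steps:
Function('d')(Z, P) = -2
Function('h')(T) = -8 (Function('h')(T) = Add(-4, Mul(2, -2)) = Add(-4, -4) = -8)
Function('M')(N) = Mul(I, Pow(7, Rational(1, 2))) (Function('M')(N) = Pow(Add(-8, 1), Rational(1, 2)) = Pow(-7, Rational(1, 2)) = Mul(I, Pow(7, Rational(1, 2))))
k = -26 (k = Add(-6, -20) = -26)
Function('L')(u) = -26
Add(Function('L')(Add(Mul(21, Function('M')(-5)), -13)), Mul(-1, 2506571)) = Add(-26, Mul(-1, 2506571)) = Add(-26, -2506571) = -2506597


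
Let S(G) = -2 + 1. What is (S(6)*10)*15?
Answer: -150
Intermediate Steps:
S(G) = -1
(S(6)*10)*15 = -1*10*15 = -10*15 = -150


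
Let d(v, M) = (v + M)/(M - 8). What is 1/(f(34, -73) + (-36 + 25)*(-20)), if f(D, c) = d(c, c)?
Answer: 81/17966 ≈ 0.0045085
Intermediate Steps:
d(v, M) = (M + v)/(-8 + M)
f(D, c) = 2*c/(-8 + c) (f(D, c) = (c + c)/(-8 + c) = (2*c)/(-8 + c) = 2*c/(-8 + c))
1/(f(34, -73) + (-36 + 25)*(-20)) = 1/(2*(-73)/(-8 - 73) + (-36 + 25)*(-20)) = 1/(2*(-73)/(-81) - 11*(-20)) = 1/(2*(-73)*(-1/81) + 220) = 1/(146/81 + 220) = 1/(17966/81) = 81/17966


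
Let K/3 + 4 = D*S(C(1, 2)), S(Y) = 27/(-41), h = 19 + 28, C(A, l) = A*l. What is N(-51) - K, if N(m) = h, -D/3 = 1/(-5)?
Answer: 12338/205 ≈ 60.185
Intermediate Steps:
D = 3/5 (D = -3/(-5) = -3*(-1)/5 = -3*(-1/5) = 3/5 ≈ 0.60000)
h = 47
N(m) = 47
S(Y) = -27/41 (S(Y) = 27*(-1/41) = -27/41)
K = -2703/205 (K = -12 + 3*((3/5)*(-27/41)) = -12 + 3*(-81/205) = -12 - 243/205 = -2703/205 ≈ -13.185)
N(-51) - K = 47 - 1*(-2703/205) = 47 + 2703/205 = 12338/205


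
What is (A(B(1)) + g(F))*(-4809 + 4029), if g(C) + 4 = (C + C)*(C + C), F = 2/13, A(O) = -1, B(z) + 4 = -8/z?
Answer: 49740/13 ≈ 3826.2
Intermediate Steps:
B(z) = -4 - 8/z
F = 2/13 (F = 2*(1/13) = 2/13 ≈ 0.15385)
g(C) = -4 + 4*C² (g(C) = -4 + (C + C)*(C + C) = -4 + (2*C)*(2*C) = -4 + 4*C²)
(A(B(1)) + g(F))*(-4809 + 4029) = (-1 + (-4 + 4*(2/13)²))*(-4809 + 4029) = (-1 + (-4 + 4*(4/169)))*(-780) = (-1 + (-4 + 16/169))*(-780) = (-1 - 660/169)*(-780) = -829/169*(-780) = 49740/13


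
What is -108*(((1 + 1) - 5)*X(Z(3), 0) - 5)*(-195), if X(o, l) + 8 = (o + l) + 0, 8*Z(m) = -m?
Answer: 847665/2 ≈ 4.2383e+5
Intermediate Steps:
Z(m) = -m/8 (Z(m) = (-m)/8 = -m/8)
X(o, l) = -8 + l + o (X(o, l) = -8 + ((o + l) + 0) = -8 + ((l + o) + 0) = -8 + (l + o) = -8 + l + o)
-108*(((1 + 1) - 5)*X(Z(3), 0) - 5)*(-195) = -108*(((1 + 1) - 5)*(-8 + 0 - ⅛*3) - 5)*(-195) = -108*((2 - 5)*(-8 + 0 - 3/8) - 5)*(-195) = -108*(-3*(-67/8) - 5)*(-195) = -108*(201/8 - 5)*(-195) = -108*161/8*(-195) = -4347/2*(-195) = 847665/2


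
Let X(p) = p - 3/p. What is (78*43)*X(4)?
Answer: 21801/2 ≈ 10901.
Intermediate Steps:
X(p) = p - 3/p
(78*43)*X(4) = (78*43)*(4 - 3/4) = 3354*(4 - 3*¼) = 3354*(4 - ¾) = 3354*(13/4) = 21801/2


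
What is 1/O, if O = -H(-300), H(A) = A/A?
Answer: -1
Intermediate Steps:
H(A) = 1
O = -1 (O = -1*1 = -1)
1/O = 1/(-1) = -1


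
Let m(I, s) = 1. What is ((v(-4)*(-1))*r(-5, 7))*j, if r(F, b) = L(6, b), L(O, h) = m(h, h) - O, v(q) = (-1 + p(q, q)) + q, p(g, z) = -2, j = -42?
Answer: 1470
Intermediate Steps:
v(q) = -3 + q (v(q) = (-1 - 2) + q = -3 + q)
L(O, h) = 1 - O
r(F, b) = -5 (r(F, b) = 1 - 1*6 = 1 - 6 = -5)
((v(-4)*(-1))*r(-5, 7))*j = (((-3 - 4)*(-1))*(-5))*(-42) = (-7*(-1)*(-5))*(-42) = (7*(-5))*(-42) = -35*(-42) = 1470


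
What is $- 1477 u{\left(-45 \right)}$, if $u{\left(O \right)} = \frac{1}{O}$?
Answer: $\frac{1477}{45} \approx 32.822$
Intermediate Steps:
$- 1477 u{\left(-45 \right)} = - \frac{1477}{-45} = \left(-1477\right) \left(- \frac{1}{45}\right) = \frac{1477}{45}$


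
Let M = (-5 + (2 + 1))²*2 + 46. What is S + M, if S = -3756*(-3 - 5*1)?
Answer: 30102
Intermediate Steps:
S = 30048 (S = -3756*(-3 - 5) = -3756*(-8) = 30048)
M = 54 (M = (-5 + 3)²*2 + 46 = (-2)²*2 + 46 = 4*2 + 46 = 8 + 46 = 54)
S + M = 30048 + 54 = 30102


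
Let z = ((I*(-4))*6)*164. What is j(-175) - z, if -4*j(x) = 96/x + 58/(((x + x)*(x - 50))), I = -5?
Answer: -3099578429/157500 ≈ -19680.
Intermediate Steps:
j(x) = -24/x - 29/(4*x*(-50 + x)) (j(x) = -(96/x + 58/(((x + x)*(x - 50))))/4 = -(96/x + 58/(((2*x)*(-50 + x))))/4 = -(96/x + 58/((2*x*(-50 + x))))/4 = -(96/x + 58*(1/(2*x*(-50 + x))))/4 = -(96/x + 29/(x*(-50 + x)))/4 = -24/x - 29/(4*x*(-50 + x)))
z = 19680 (z = (-5*(-4)*6)*164 = (20*6)*164 = 120*164 = 19680)
j(-175) - z = (1/4)*(4771 - 96*(-175))/(-175*(-50 - 175)) - 1*19680 = (1/4)*(-1/175)*(4771 + 16800)/(-225) - 19680 = (1/4)*(-1/175)*(-1/225)*21571 - 19680 = 21571/157500 - 19680 = -3099578429/157500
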